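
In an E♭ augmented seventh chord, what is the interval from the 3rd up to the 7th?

Spelling the chord: E♭-G-B-D♭.
The 3rd is G and the 7th is D♭.
5 letter names make it a fifth; at 6 semitones (a half step narrower than perfect) the quality is diminished.
This 3–7 tritone is the characteristic tension at the heart of the dominant sound.

diminished fifth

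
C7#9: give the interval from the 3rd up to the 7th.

d5

Spelling the chord: C–E–G–Bb–D#.
That puts E below Bb.
E up to Bb is 6 semitones, a half step narrower than a perfect fifth, so the interval is diminished.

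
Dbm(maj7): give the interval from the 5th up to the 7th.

M3

The chord tones of Db minor-major seventh are Db–Fb–Ab–C.
The 5th is Ab and the 7th is C.
From Ab to C is 4 semitones, exactly the major third.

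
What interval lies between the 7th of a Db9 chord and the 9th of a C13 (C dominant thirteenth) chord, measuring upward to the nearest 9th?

The 7th of Db9 is Cb; the 9th of C13 (C dominant thirteenth) is D.
2 letter names make it a second; at 3 semitones (a half step wider than major) the quality is augmented.

augmented second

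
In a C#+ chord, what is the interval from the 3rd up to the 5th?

major 3rd

The chord tones of C#+ are C# E# G##.
3rd = E#; 5th = G##.
Counting 3 letters and 4 half steps from E# gives a major third.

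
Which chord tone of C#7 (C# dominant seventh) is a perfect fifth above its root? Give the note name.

Spelling the chord: C#, E#, G#, B.
The root is C#. A perfect fifth above C# is G#.
G# is the chord's 5th.

G#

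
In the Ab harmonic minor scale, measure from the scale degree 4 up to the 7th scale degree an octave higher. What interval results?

The scale runs Ab Bb Cb Db Eb Fb G.
That puts Db below G.
Db up to G is 18 semitones, a half step wider than a perfect eleventh, so the interval is augmented.

augmented eleventh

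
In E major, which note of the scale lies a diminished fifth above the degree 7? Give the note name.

A

The scale is E F# G# A B C# D#.
The degree 7 is D#; a diminished fifth above that is A — scale degree 4.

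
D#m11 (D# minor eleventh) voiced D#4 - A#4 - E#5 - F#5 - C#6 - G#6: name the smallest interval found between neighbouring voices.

minor 2nd

Adjacent intervals: D#4→A#4 = perfect fifth; A#4→E#5 = perfect fifth; E#5→F#5 = minor second; F#5→C#6 = perfect fifth; C#6→G#6 = perfect fifth.
The smallest is E#5 to F#5, a minor second (1 semitone).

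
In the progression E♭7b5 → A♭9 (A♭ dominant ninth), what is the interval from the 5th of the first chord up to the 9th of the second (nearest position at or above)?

augmented unison

The 5th of E♭7b5 is B𝄫; the 9th of A♭9 (A♭ dominant ninth) is B♭.
B𝄫 up to B♭ is 1 semitone, a half step wider than a perfect unison, so the interval is augmented.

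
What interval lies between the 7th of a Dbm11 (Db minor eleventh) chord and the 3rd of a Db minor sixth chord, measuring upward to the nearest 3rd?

Dbm11 (Db minor eleventh) has Cb as its 7th, and Db minor sixth has Fb as its 3rd.
Cb up to Fb spans 4 letter names and 5 semitones — a perfect fourth.

perfect 4th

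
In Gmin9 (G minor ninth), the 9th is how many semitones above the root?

Gm9 (G minor ninth): G-B♭-D-F-A.
G to A is a major ninth: 14 semitones.

14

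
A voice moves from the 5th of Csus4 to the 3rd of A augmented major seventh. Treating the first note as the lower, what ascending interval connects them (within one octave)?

Csus4 has G as its 5th, and A augmented major seventh has C# as its 3rd.
G up to C# is 6 semitones, a half step wider than a perfect fourth, so the interval is augmented.

augmented fourth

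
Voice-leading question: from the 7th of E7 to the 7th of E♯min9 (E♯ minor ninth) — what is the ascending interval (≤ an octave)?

The 7th of E7 is D; the 7th of E♯min9 (E♯ minor ninth) is D♯.
1 letter names make it a unison; at 1 semitone (a half step wider than perfect) the quality is augmented.

augmented 1st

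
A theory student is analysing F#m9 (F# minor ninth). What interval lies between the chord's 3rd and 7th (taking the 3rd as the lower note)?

F#m9 (F# minor ninth) is spelled F#-A-C#-E-G#.
The 3rd is A and the 7th is E.
A up to E spans 5 letter names and 7 semitones — a perfect fifth.

perfect fifth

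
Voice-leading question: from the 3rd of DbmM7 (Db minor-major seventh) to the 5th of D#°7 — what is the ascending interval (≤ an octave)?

The 3rd of DbmM7 (Db minor-major seventh) is Fb; the 5th of D#°7 is A.
3 letter names make it a third; at 5 semitones (a half step wider than major) the quality is augmented.

augmented third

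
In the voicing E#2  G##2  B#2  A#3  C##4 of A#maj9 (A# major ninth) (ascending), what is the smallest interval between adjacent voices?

Adjacent intervals: E#2→G##2 = major third; G##2→B#2 = minor third; B#2→A#3 = minor seventh; A#3→C##4 = major third.
The smallest is G##2 to B#2, a minor third (3 semitones).

minor third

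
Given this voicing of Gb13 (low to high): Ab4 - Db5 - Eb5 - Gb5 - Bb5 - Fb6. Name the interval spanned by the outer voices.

minor thirteenth

The outer voices are Ab4 and Fb6.
From Ab to Fb: 20 semitones over a thirteenth = minor.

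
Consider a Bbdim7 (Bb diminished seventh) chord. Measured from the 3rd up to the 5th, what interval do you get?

minor third

Spelling the chord: Bb Db Fb Abb.
So we need the interval from Db up to Fb.
Db up to Fb is 3 semitones, a half step narrower than a major third, so the interval is minor.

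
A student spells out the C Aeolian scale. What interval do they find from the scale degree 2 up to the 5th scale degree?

P4

Spelling the C Aeolian scale: C D E♭ F G A♭ B♭.
Scale degree 2 = D; 5th degree = G.
Counting 4 letters and 5 half steps from D gives a perfect fourth.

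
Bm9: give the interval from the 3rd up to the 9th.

Spelling the chord: B, D, F#, A, C#.
So we need the interval from D up to C#.
D up to C# spans 7 letter names and 11 semitones — a major seventh.

major seventh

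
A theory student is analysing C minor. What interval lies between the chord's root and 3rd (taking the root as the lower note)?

minor third

C- (C minor): C Eb G.
Root = C; 3rd = Eb.
3 letter names make it a third; at 3 semitones (a half step narrower than major) the quality is minor.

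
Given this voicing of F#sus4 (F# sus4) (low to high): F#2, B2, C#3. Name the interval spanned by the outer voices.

perfect 5th

The outer voices are F#2 and C#3.
F# up to C# spans 5 letter names and 7 semitones — a perfect fifth.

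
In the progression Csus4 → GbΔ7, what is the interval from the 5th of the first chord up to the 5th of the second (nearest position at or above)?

diminished fifth

The 5th of Csus4 is G; the 5th of GbΔ7 is Db.
From G to Db: 6 semitones over a fifth = diminished.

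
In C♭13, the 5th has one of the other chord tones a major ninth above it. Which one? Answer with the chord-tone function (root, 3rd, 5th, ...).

13th

Spelling the chord: C♭, E♭, G♭, B𝄫, D♭, A♭.
The 5th is G♭. A major ninth above G♭ is A♭.
A♭ is the chord's 13th.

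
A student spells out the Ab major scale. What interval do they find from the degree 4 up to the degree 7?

Ab major: Ab Bb C Db Eb F G.
The degree 4 is Db and the 7th scale degree is G.
4 letter names make it a fourth; at 6 semitones (a half step wider than perfect) the quality is augmented.

augmented fourth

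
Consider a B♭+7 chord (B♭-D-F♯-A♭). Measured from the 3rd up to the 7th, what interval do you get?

diminished fifth

3rd = D; 7th = A♭.
D up to A♭ is 6 semitones, a half step narrower than a perfect fifth, so the interval is diminished.
This 3–7 tritone is the characteristic tension at the heart of the dominant sound.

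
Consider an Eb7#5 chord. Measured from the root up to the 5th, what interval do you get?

Eb7#5 (Eb augmented seventh): Eb, G, B, Db.
The root is Eb and the 5th is B.
Eb up to B is 8 semitones, a half step wider than a perfect fifth, so the interval is augmented.

augmented fifth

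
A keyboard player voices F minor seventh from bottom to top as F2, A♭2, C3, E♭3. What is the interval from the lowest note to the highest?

minor seventh

The outer voices are F2 and E♭3.
F up to E♭ is 10 semitones, a half step narrower than a major seventh, so the interval is minor.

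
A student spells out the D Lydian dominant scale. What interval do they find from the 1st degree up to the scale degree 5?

D lydian dominant: D E F# G# A B C.
1st degree = D; 5th scale degree = A.
D up to A spans 5 letter names and 7 semitones — a perfect fifth.

perfect 5th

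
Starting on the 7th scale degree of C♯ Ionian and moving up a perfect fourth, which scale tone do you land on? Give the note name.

The scale is C♯ D♯ E♯ F♯ G♯ A♯ B♯.
The 7th scale degree is B♯; a perfect fourth above that is E♯ — scale degree 3.

E#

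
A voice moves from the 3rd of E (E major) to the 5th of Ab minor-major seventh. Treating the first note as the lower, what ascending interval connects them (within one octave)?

diminished sixth

The 3rd of E (E major) is G#; the 5th of Ab minor-major seventh is Eb.
G# up to Eb is 7 semitones, a whole step narrower than a major sixth, so the interval is diminished.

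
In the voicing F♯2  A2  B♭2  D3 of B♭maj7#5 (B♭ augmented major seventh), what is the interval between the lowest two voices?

minor third

Those voices are F♯2 and A2.
3 letter names make it a third; at 3 semitones (a half step narrower than major) the quality is minor.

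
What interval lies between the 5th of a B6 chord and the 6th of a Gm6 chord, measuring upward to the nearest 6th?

minor 7th

The 5th of B6 is F#; the 6th of Gm6 is E.
7 letter names make it a seventh; at 10 semitones (a half step narrower than major) the quality is minor.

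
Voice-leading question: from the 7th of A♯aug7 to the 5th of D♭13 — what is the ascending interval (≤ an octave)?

diminished second

A♯aug7 has G♯ as its 7th, and D♭13 has A♭ as its 5th.
From G♯ to A♭: 0 semitones over a second = diminished.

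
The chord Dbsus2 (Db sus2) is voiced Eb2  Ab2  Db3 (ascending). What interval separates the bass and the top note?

The outer voices are Eb2 and Db3.
7 letter names make it a seventh; at 10 semitones (a half step narrower than major) the quality is minor.

m7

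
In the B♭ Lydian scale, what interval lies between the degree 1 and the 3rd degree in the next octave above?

The scale runs B♭ C D E F G A.
So we need the interval from B♭ up to D.
From B♭ to D is 16 semitones, exactly the major tenth.

major tenth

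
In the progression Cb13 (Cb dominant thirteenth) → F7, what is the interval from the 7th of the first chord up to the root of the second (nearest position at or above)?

Cb13 (Cb dominant thirteenth) has Bbb as its 7th, and F7 has F as its root.
Bbb up to F is 8 semitones, a half step wider than a perfect fifth, so the interval is augmented.

augmented fifth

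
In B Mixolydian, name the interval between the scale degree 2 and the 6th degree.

perfect fifth

Spelling B Mixolydian: B C# D# E F# G# A.
The scale degree 2 is C# and the 6th scale degree is G#.
C# up to G# spans 5 letter names and 7 semitones — a perfect fifth.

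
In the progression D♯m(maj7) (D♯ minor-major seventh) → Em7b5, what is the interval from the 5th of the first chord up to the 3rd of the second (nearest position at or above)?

D♯m(maj7) (D♯ minor-major seventh) has A♯ as its 5th, and Em7b5 has G as its 3rd.
From A♯ to G: 9 semitones over a seventh = diminished.

diminished seventh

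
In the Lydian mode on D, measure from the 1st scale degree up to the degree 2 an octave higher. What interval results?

major ninth

The scale runs D E F♯ G♯ A B C♯.
The 1st scale degree is D and the degree 2 (up an octave) is E.
Counting 9 letters and 14 half steps from D gives a major ninth.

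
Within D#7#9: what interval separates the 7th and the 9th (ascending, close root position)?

A3

D#7#9 is spelled D#, F##, A#, C#, E##.
The 7th is C# and the 9th is E##.
3 letter names make it a third; at 5 semitones (a half step wider than major) the quality is augmented.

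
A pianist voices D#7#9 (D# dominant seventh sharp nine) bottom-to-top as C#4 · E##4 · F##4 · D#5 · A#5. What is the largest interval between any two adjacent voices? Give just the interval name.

Adjacent intervals: C#4→E##4 = augmented third; E##4→F##4 = minor second; F##4→D#5 = minor sixth; D#5→A#5 = perfect fifth.
The largest is F##4 to D#5, a minor sixth (8 semitones).

minor sixth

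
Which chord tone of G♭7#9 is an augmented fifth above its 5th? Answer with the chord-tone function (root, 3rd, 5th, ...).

G♭ dominant seventh sharp nine: G♭-B♭-D♭-F♭-A.
The 5th is D♭. An augmented fifth above D♭ is A.
A is the chord's 9th.

9th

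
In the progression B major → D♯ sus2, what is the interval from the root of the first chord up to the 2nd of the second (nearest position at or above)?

The root of B major is B; the 2nd of D♯ sus2 is E♯.
4 letter names make it a fourth; at 6 semitones (a half step wider than perfect) the quality is augmented.

augmented fourth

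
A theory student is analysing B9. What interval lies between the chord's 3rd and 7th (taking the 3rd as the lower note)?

diminished fifth

B9 is spelled B D# F# A C#.
The 3rd is D# and the 7th is A.
From D# to A: 6 semitones over a fifth = diminished.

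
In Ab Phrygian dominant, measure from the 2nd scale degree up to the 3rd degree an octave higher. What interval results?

augmented 9th

The scale runs Ab Bbb C Db Eb Fb Gb.
2nd scale degree = Bbb; 3rd scale degree (up an octave) = C.
Bbb up to C is 15 semitones, a half step wider than a major ninth, so the interval is augmented.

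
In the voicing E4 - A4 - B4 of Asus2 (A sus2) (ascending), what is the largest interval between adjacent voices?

Adjacent intervals: E4→A4 = perfect fourth; A4→B4 = major second.
The largest is E4 to A4, a perfect fourth (5 semitones).

perfect fourth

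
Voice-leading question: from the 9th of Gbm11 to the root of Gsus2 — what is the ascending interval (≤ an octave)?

major seventh

Gbm11 has Ab as its 9th, and Gsus2 has G as its root.
Counting 7 letters and 11 half steps from Ab gives a major seventh.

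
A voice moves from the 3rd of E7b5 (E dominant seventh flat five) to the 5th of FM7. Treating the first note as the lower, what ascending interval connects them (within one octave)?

E7b5 (E dominant seventh flat five) has G# as its 3rd, and FM7 has C as its 5th.
4 letter names make it a fourth; at 4 semitones (a half step narrower than perfect) the quality is diminished.

diminished fourth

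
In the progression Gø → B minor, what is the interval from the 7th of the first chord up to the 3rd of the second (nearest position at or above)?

The 7th of Gø is F; the 3rd of B minor is D.
Counting 6 letters and 9 half steps from F gives a major sixth.

major sixth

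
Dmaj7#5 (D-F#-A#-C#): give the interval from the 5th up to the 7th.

m3

The 5th is A# and the 7th is C#.
A# up to C# is 3 semitones, a half step narrower than a major third, so the interval is minor.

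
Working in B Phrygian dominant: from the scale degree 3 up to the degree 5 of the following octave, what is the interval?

The scale runs B C D♯ E F♯ G A.
So we need the interval from D♯ up to F♯.
From D♯ to F♯: 15 semitones over a tenth = minor.

minor tenth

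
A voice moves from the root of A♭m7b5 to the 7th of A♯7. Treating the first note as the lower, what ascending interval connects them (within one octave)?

A♭m7b5 has A♭ as its root, and A♯7 has G♯ as its 7th.
A♭ up to G♯ is 12 semitones, a half step wider than a major seventh, so the interval is augmented.

augmented seventh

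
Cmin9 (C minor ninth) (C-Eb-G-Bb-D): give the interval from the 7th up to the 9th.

major third

The 7th is Bb and the 9th is D.
From Bb to D is 4 semitones, exactly the major third.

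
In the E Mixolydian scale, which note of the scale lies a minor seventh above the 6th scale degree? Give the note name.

The scale is E F# G# A B C# D.
The 6th scale degree is C#; a minor seventh above that is B — scale degree 5.

B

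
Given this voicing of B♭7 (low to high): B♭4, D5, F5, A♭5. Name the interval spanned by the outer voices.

minor seventh

The outer voices are B♭4 and A♭5.
7 letter names make it a seventh; at 10 semitones (a half step narrower than major) the quality is minor.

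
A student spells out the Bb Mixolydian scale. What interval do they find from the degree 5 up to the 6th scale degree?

Spelling the Bb Mixolydian scale: Bb C D Eb F G Ab.
So we need the interval from F up to G.
Counting 2 letters and 2 half steps from F gives a major second.

major second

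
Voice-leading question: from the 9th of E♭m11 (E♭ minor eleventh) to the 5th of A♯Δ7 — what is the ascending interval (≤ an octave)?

The 9th of E♭m11 (E♭ minor eleventh) is F; the 5th of A♯Δ7 is E♯.
7 letter names make it a seventh; at 12 semitones (a half step wider than major) the quality is augmented.

augmented 7th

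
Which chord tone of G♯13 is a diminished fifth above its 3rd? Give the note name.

G♯13: G♯, B♯, D♯, F♯, A♯, E♯.
The 3rd is B♯. A diminished fifth above B♯ is F♯.
F♯ is the chord's 7th.

F#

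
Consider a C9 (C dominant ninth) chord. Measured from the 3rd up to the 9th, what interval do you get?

The chord tones of C9 (C dominant ninth) are C, E, G, B♭, D.
So we need the interval from E up to D.
7 letter names make it a seventh; at 10 semitones (a half step narrower than major) the quality is minor.

minor 7th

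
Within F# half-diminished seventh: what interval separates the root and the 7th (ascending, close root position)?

F#m7b5 (F# half-diminished seventh): F#-A-C-E.
Root = F#; 7th = E.
F# up to E is 10 semitones, a half step narrower than a major seventh, so the interval is minor.

minor 7th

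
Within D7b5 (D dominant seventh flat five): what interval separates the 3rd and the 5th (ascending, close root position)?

Spelling the chord: D–F♯–A♭–C.
That puts F♯ below A♭.
3 letter names make it a third; at 2 semitones (a whole step narrower than major) the quality is diminished.

diminished 3rd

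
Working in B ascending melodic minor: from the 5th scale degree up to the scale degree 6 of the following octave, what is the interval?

major 9th

The scale runs B C# D E F# G# A#.
That puts F# below G#.
Counting 9 letters and 14 half steps from F# gives a major ninth.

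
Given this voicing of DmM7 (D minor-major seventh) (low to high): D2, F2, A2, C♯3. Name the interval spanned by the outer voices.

major 7th

The outer voices are D2 and C♯3.
From D to C♯ is 11 semitones, exactly the major seventh.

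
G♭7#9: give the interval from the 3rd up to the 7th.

diminished fifth

G♭7#9 is spelled G♭, B♭, D♭, F♭, A.
So we need the interval from B♭ up to F♭.
From B♭ to F♭: 6 semitones over a fifth = diminished.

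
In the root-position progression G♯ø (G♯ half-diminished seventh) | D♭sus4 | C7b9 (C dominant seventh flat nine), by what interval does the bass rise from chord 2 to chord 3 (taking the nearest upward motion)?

major seventh

The roots are D♭ and C.
From D♭ to C is 11 semitones, exactly the major seventh.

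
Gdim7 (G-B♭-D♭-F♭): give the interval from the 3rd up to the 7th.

3rd = B♭; 7th = F♭.
B♭ up to F♭ is 6 semitones, a half step narrower than a perfect fifth, so the interval is diminished.

diminished fifth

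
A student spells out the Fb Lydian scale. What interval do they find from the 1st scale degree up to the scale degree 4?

Spelling the Fb Lydian scale: Fb Gb Ab Bb Cb Db Eb.
The 1st scale degree is Fb and the scale degree 4 is Bb.
4 letter names make it a fourth; at 6 semitones (a half step wider than perfect) the quality is augmented.

augmented 4th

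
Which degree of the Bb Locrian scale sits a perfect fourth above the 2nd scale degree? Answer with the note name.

Fb

The scale is Bb Cb Db Eb Fb Gb Ab.
The 2nd scale degree is Cb; a perfect fourth above that is Fb — scale degree 5.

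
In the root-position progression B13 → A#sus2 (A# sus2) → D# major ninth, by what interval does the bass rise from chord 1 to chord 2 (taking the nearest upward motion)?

M7

The roots are B and A#.
B up to A# spans 7 letter names and 11 semitones — a major seventh.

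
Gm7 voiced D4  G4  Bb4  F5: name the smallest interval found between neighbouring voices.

Adjacent intervals: D4→G4 = perfect fourth; G4→Bb4 = minor third; Bb4→F5 = perfect fifth.
The smallest is G4 to Bb4, a minor third (3 semitones).

m3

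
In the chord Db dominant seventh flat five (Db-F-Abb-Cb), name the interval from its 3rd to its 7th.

That puts F below Cb.
From F to Cb: 6 semitones over a fifth = diminished.

diminished 5th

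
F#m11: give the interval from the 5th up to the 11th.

minor seventh

The chord tones of F#m11 are F#–A–C#–E–G#–B.
The 5th is C# and the 11th is B.
From C# to B: 10 semitones over a seventh = minor.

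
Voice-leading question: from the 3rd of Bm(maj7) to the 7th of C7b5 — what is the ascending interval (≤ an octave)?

The 3rd of Bm(maj7) is D; the 7th of C7b5 is Bb.
D up to Bb is 8 semitones, a half step narrower than a major sixth, so the interval is minor.

minor sixth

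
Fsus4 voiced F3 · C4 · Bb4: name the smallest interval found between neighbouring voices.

Adjacent intervals: F3→C4 = perfect fifth; C4→Bb4 = minor seventh.
The smallest is F3 to C4, a perfect fifth (7 semitones).

perfect 5th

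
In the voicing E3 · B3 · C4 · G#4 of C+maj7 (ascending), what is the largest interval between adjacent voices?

Adjacent intervals: E3→B3 = perfect fifth; B3→C4 = minor second; C4→G#4 = augmented fifth.
The largest is C4 to G#4, an augmented fifth (8 semitones).

augmented fifth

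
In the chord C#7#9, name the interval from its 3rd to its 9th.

major seventh

Spelling the chord: C# E# G# B D##.
The 3rd is E# and the 9th is D##.
Counting 7 letters and 11 half steps from E# gives a major seventh.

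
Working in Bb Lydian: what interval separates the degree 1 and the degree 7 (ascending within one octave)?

major 7th

Spelling Bb Lydian: Bb C D E F G A.
So we need the interval from Bb up to A.
Bb up to A spans 7 letter names and 11 semitones — a major seventh.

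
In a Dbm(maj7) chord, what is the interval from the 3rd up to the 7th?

augmented fifth

Spelling the chord: Db, Fb, Ab, C.
3rd = Fb; 7th = C.
From Fb to C: 8 semitones over a fifth = augmented.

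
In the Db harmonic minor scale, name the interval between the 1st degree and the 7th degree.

Spelling the Db harmonic minor scale: Db Eb Fb Gb Ab Bbb C.
So we need the interval from Db up to C.
From Db to C is 11 semitones, exactly the major seventh.

major seventh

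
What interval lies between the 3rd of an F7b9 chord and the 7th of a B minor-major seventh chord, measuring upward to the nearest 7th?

augmented unison

The 3rd of F7b9 is A; the 7th of B minor-major seventh is A♯.
1 letter names make it a unison; at 1 semitone (a half step wider than perfect) the quality is augmented.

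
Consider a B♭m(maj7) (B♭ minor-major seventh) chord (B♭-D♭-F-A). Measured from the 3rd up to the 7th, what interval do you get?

3rd = D♭; 7th = A.
5 letter names make it a fifth; at 8 semitones (a half step wider than perfect) the quality is augmented.

A5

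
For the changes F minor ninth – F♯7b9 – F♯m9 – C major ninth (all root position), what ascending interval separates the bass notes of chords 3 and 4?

The roots are F♯ and C.
5 letter names make it a fifth; at 6 semitones (a half step narrower than perfect) the quality is diminished.

diminished fifth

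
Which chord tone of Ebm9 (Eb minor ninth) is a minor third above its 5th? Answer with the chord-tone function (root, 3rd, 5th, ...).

The chord tones of Eb minor ninth are Eb-Gb-Bb-Db-F.
The 5th is Bb. A minor third above Bb is Db.
Db is the chord's 7th.

7th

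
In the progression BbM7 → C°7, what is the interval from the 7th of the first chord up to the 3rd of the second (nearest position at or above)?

diminished fifth

The 7th of BbM7 is A; the 3rd of C°7 is Eb.
5 letter names make it a fifth; at 6 semitones (a half step narrower than perfect) the quality is diminished.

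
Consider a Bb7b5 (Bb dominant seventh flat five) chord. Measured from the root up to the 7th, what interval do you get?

minor seventh

Spelling the chord: Bb, D, Fb, Ab.
Root = Bb; 7th = Ab.
From Bb to Ab: 10 semitones over a seventh = minor.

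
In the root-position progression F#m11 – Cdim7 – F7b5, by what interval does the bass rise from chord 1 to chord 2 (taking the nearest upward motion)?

The roots are F# and C.
5 letter names make it a fifth; at 6 semitones (a half step narrower than perfect) the quality is diminished.

d5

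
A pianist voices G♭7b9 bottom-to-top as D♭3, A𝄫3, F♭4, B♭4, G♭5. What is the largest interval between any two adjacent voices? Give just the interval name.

Adjacent intervals: D♭3→A𝄫3 = diminished fifth; A𝄫3→F♭4 = major sixth; F♭4→B♭4 = augmented fourth; B♭4→G♭5 = minor sixth.
The largest is A𝄫3 to F♭4, a major sixth (9 semitones).

major sixth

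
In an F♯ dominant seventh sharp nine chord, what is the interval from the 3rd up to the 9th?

The chord tones of F♯7#9 are F♯, A♯, C♯, E, G𝄪.
The 3rd is A♯ and the 9th is G𝄪.
Counting 7 letters and 11 half steps from A♯ gives a major seventh.

major seventh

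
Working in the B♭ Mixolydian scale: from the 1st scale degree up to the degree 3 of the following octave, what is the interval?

Spelling the B♭ Mixolydian scale: B♭ C D E♭ F G A♭.
1st scale degree = B♭; scale degree 3 (up an octave) = D.
From B♭ to D is 16 semitones, exactly the major tenth.

major tenth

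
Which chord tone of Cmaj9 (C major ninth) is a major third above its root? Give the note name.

E

Cmaj9 (C major ninth): C–E–G–B–D.
The root is C. A major third above C is E.
E is the chord's 3rd.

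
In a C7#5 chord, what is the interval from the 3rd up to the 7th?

The chord tones of C7#5 (C augmented seventh) are C-E-G#-Bb.
The 3rd is E and the 7th is Bb.
5 letter names make it a fifth; at 6 semitones (a half step narrower than perfect) the quality is diminished.

diminished 5th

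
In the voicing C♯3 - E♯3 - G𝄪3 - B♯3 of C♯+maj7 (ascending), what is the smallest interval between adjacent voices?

minor third

Adjacent intervals: C♯3→E♯3 = major third; E♯3→G𝄪3 = major third; G𝄪3→B♯3 = minor third.
The smallest is G𝄪3 to B♯3, a minor third (3 semitones).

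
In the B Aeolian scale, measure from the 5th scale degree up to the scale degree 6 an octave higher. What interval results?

minor ninth

B natural minor: B C# D E F# G A.
5th scale degree = F#; degree 6 (up an octave) = G.
F# up to G is 13 semitones, a half step narrower than a major ninth, so the interval is minor.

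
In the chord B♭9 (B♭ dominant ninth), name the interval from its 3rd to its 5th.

m3

Spelling the chord: B♭–D–F–A♭–C.
The 3rd is D and the 5th is F.
From D to F: 3 semitones over a third = minor.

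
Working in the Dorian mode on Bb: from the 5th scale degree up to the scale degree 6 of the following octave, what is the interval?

M9

Spelling the Dorian mode on Bb: Bb C Db Eb F G Ab.
So we need the interval from F up to G.
Counting 9 letters and 14 half steps from F gives a major ninth.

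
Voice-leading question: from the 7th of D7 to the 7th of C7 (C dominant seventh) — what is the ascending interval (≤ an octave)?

minor seventh

D7 has C as its 7th, and C7 (C dominant seventh) has Bb as its 7th.
From C to Bb: 10 semitones over a seventh = minor.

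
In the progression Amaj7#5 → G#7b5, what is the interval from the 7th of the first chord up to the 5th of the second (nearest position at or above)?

diminished 5th

Amaj7#5 has G# as its 7th, and G#7b5 has D as its 5th.
G# up to D is 6 semitones, a half step narrower than a perfect fifth, so the interval is diminished.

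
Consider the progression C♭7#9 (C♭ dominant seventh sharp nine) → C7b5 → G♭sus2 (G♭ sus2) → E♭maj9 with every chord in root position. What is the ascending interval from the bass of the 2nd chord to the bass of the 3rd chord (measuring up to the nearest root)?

diminished 5th

The roots are C and G♭.
5 letter names make it a fifth; at 6 semitones (a half step narrower than perfect) the quality is diminished.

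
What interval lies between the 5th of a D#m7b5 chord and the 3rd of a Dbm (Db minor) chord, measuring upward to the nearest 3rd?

diminished sixth

The 5th of D#m7b5 is A; the 3rd of Dbm (Db minor) is Fb.
From A to Fb: 7 semitones over a sixth = diminished.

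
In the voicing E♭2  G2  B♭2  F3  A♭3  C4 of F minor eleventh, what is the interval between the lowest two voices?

M3

Those voices are E♭2 and G2.
Counting 3 letters and 4 half steps from E♭ gives a major third.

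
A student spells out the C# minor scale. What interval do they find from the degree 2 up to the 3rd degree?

m2

Spelling the C# minor scale: C# D# E F# G# A B.
Degree 2 = D#; degree 3 = E.
D# up to E is 1 semitone, a half step narrower than a major second, so the interval is minor.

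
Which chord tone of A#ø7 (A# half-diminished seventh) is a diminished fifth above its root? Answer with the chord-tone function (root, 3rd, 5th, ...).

5th

A#ø is spelled A#–C#–E–G#.
The root is A#. A diminished fifth above A# is E.
E is the chord's 5th.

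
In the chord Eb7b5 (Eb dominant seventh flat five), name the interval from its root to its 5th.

Eb dominant seventh flat five: Eb, G, Bbb, Db.
So we need the interval from Eb up to Bbb.
Eb up to Bbb is 6 semitones, a half step narrower than a perfect fifth, so the interval is diminished.

diminished fifth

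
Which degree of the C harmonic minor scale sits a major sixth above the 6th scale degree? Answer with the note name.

The scale is C D E♭ F G A♭ B.
The 6th scale degree is A♭; a major sixth above that is F — scale degree 4.

F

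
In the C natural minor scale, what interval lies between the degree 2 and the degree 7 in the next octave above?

Spelling the C natural minor scale: C D E♭ F G A♭ B♭.
The degree 2 is D and the 7th degree (up an octave) is B♭.
13 letter names make it a thirteenth; at 20 semitones (a half step narrower than major) the quality is minor.

minor thirteenth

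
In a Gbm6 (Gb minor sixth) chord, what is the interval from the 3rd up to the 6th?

augmented fourth

The chord tones of Gbm6 are Gb–Bbb–Db–Eb.
The 3rd is Bbb and the 6th is Eb.
Bbb up to Eb is 6 semitones, a half step wider than a perfect fourth, so the interval is augmented.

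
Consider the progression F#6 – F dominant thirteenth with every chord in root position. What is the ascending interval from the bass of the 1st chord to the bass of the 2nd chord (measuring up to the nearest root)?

diminished octave

The roots are F# and F.
From F# to F: 11 semitones over an octave = diminished.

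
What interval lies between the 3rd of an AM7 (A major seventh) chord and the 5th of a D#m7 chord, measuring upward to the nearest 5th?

The 3rd of AM7 (A major seventh) is C#; the 5th of D#m7 is A#.
Counting 6 letters and 9 half steps from C# gives a major sixth.

M6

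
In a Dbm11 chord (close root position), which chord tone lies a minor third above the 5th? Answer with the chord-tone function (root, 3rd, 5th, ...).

7th

Dbm11 is spelled Db–Fb–Ab–Cb–Eb–Gb.
The 5th is Ab. A minor third above Ab is Cb.
Cb is the chord's 7th.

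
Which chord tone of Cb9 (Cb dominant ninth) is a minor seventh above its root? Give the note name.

Bbb

Cb9 is spelled Cb Eb Gb Bbb Db.
The root is Cb. A minor seventh above Cb is Bbb.
Bbb is the chord's 7th.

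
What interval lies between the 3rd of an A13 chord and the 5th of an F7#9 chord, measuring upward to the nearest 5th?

The 3rd of A13 is C#; the 5th of F7#9 is C.
8 letter names make it an octave; at 11 semitones (a half step narrower than perfect) the quality is diminished.

diminished octave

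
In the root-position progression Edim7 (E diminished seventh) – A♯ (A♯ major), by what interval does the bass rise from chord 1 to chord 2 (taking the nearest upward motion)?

The roots are E and A♯.
E up to A♯ is 6 semitones, a half step wider than a perfect fourth, so the interval is augmented.

augmented 4th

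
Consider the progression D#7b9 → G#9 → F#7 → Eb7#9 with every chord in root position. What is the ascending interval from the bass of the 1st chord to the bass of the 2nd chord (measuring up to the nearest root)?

perfect 4th

The roots are D# and G#.
D# up to G# spans 4 letter names and 5 semitones — a perfect fourth.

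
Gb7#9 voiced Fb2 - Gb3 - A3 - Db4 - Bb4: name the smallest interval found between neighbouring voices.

A2

Adjacent intervals: Fb2→Gb3 = major ninth; Gb3→A3 = augmented second; A3→Db4 = diminished fourth; Db4→Bb4 = major sixth.
The smallest is Gb3 to A3, an augmented second (3 semitones).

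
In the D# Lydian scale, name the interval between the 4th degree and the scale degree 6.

m3

The scale runs D# E# F## G## A# B# C##.
The 4th degree is G## and the scale degree 6 is B#.
G## up to B# is 3 semitones, a half step narrower than a major third, so the interval is minor.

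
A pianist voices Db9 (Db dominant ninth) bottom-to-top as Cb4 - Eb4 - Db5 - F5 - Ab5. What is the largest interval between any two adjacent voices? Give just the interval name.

Adjacent intervals: Cb4→Eb4 = major third; Eb4→Db5 = minor seventh; Db5→F5 = major third; F5→Ab5 = minor third.
The largest is Eb4 to Db5, a minor seventh (10 semitones).

minor 7th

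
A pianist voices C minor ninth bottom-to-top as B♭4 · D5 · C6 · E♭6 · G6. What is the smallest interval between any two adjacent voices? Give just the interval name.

Adjacent intervals: B♭4→D5 = major third; D5→C6 = minor seventh; C6→E♭6 = minor third; E♭6→G6 = major third.
The smallest is C6 to E♭6, a minor third (3 semitones).

m3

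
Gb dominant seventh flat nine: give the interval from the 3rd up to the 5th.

Spelling the chord: Gb-Bb-Db-Fb-Abb.
3rd = Bb; 5th = Db.
Bb up to Db is 3 semitones, a half step narrower than a major third, so the interval is minor.

minor 3rd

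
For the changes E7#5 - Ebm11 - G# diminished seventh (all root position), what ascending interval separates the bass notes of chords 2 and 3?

augmented third

The roots are Eb and G#.
Eb up to G# is 5 semitones, a half step wider than a major third, so the interval is augmented.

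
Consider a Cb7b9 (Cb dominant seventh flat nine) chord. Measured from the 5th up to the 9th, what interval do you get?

Cb7b9: Cb Eb Gb Bbb Dbb.
That puts Gb below Dbb.
5 letter names make it a fifth; at 6 semitones (a half step narrower than perfect) the quality is diminished.

diminished 5th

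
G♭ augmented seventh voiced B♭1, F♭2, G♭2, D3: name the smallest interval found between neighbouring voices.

major second

Adjacent intervals: B♭1→F♭2 = diminished fifth; F♭2→G♭2 = major second; G♭2→D3 = augmented fifth.
The smallest is F♭2 to G♭2, a major second (2 semitones).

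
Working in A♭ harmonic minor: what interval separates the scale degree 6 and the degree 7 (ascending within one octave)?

augmented 2nd

The scale runs A♭ B♭ C♭ D♭ E♭ F♭ G.
Scale degree 6 = F♭; degree 7 = G.
From F♭ to G: 3 semitones over a second = augmented.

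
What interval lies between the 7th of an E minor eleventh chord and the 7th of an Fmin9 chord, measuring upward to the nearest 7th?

E minor eleventh has D as its 7th, and Fmin9 has Eb as its 7th.
D up to Eb is 1 semitone, a half step narrower than a major second, so the interval is minor.

minor 2nd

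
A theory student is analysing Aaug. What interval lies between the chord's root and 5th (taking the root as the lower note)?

augmented fifth

A+ is spelled A-C♯-E♯.
So we need the interval from A up to E♯.
A up to E♯ is 8 semitones, a half step wider than a perfect fifth, so the interval is augmented.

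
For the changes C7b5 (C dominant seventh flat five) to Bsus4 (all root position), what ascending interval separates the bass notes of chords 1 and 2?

The roots are C and B.
From C to B is 11 semitones, exactly the major seventh.

major seventh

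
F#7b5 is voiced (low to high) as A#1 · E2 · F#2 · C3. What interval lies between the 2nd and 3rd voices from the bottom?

M2

Those voices are E2 and F#2.
E up to F# spans 2 letter names and 2 semitones — a major second.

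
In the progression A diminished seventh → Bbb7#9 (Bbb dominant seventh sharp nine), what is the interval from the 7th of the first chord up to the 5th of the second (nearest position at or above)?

The 7th of A diminished seventh is Gb; the 5th of Bbb7#9 (Bbb dominant seventh sharp nine) is Fb.
Gb up to Fb is 10 semitones, a half step narrower than a major seventh, so the interval is minor.

minor seventh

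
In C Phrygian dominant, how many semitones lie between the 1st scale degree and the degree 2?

1

The scale is C Db E F G Ab Bb.
C up to Db is a minor second — 1 semitone.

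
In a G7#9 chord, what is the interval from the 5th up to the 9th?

G7#9: G-B-D-F-A♯.
So we need the interval from D up to A♯.
From D to A♯: 8 semitones over a fifth = augmented.

A5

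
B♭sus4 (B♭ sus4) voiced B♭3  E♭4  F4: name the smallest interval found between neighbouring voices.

M2

Adjacent intervals: B♭3→E♭4 = perfect fourth; E♭4→F4 = major second.
The smallest is E♭4 to F4, a major second (2 semitones).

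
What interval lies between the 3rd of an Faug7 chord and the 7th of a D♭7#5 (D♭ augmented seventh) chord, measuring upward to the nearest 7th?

Faug7 has A as its 3rd, and D♭7#5 (D♭ augmented seventh) has C♭ as its 7th.
3 letter names make it a third; at 2 semitones (a whole step narrower than major) the quality is diminished.

diminished third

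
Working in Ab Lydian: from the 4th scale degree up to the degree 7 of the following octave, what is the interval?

perfect eleventh

Spelling Ab Lydian: Ab Bb C D Eb F G.
That puts D below G.
Counting 11 letters and 17 half steps from D gives a perfect eleventh.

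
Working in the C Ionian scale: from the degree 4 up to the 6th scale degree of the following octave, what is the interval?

Spelling the C Ionian scale: C D E F G A B.
That puts F below A.
From F to A is 16 semitones, exactly the major tenth.

M10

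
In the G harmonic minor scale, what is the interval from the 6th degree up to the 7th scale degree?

augmented second

Spelling the G harmonic minor scale: G A Bb C D Eb F#.
That puts Eb below F#.
From Eb to F#: 3 semitones over a second = augmented.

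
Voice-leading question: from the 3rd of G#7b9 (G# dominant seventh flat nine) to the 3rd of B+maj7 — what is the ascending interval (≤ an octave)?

minor third

The 3rd of G#7b9 (G# dominant seventh flat nine) is B#; the 3rd of B+maj7 is D#.
3 letter names make it a third; at 3 semitones (a half step narrower than major) the quality is minor.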